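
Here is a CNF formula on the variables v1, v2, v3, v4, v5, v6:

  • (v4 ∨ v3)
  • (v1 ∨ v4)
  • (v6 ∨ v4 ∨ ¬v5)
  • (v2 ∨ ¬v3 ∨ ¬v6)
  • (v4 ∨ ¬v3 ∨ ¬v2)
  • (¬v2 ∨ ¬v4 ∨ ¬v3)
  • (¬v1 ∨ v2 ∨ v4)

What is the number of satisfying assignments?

20

Case analysis on v4 and v2:
  v4=T, v2=T: forces v3=F; v1, v5, v6 free → 2^3 = 8.
  v4=T, v2=F: v1, v5 free; 3 ways for (v3,v6) × 2^2 = 12.
  v4=F, v2=T: a clause becomes empty — 0.
  v4=F, v2=F: a clause becomes empty — 0.
Total: 8 + 12 + 0 + 0 = 20.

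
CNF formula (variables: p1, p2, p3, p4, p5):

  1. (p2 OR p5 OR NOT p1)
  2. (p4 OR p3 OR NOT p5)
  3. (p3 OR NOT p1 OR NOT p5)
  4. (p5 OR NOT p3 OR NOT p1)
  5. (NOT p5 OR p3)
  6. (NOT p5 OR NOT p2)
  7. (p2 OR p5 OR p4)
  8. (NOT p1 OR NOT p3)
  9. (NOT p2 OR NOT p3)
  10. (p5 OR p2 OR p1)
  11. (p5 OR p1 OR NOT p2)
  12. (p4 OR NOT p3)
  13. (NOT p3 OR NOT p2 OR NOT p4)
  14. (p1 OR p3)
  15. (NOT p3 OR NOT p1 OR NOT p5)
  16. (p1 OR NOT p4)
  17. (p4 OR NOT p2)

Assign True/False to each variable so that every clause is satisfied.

p1=True, p2=True, p3=False, p4=True, p5=False

Set p1 = True and propagate.
  then p3 is forced to False.
  then p5 is forced to False.
  then p2 is forced to True.
  then p4 is forced to True.
Every clause has at least one true literal under this assignment.
Check each clause:
  1. (p2 OR NOT p1 OR p5) — p2 is true.
  2. (p4 OR NOT p5 OR p3) — NOT p5 is true.
  3. (NOT p5 OR NOT p1 OR p3) — NOT p5 is true.
  4. (p5 OR NOT p1 OR NOT p3) — NOT p3 is true.
  5. (NOT p5 OR p3) — NOT p5 is true.
  6. (NOT p5 OR NOT p2) — NOT p5 is true.
  7. (p4 OR p5 OR p2) — p2 is true.
  8. (NOT p3 OR NOT p1) — NOT p3 is true.
  9. (NOT p3 OR NOT p2) — NOT p3 is true.
  10. (p2 OR p5 OR p1) — p1 is true.
  11. (p5 OR NOT p2 OR p1) — p1 is true.
  12. (NOT p3 OR p4) — p4 is true.
  13. (NOT p3 OR NOT p4 OR NOT p2) — NOT p3 is true.
  14. (p1 OR p3) — p1 is true.
  15. (NOT p3 OR NOT p1 OR NOT p5) — NOT p5 is true.
  16. (p1 OR NOT p4) — p1 is true.
  17. (p4 OR NOT p2) — p4 is true.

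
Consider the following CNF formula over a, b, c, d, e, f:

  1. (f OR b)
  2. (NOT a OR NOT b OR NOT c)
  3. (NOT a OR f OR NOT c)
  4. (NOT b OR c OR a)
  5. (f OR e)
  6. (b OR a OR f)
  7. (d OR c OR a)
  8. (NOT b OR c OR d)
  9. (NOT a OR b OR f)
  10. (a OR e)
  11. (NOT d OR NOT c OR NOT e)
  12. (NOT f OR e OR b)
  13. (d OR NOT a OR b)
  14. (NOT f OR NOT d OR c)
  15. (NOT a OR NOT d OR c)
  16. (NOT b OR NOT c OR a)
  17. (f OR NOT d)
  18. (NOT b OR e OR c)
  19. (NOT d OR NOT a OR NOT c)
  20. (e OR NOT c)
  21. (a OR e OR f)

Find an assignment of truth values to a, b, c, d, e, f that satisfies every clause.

a=False, b=False, c=True, d=False, e=True, f=True

Check each clause:
  1. (b OR f) — f is true.
  2. (NOT c OR NOT a OR NOT b) — NOT b is true.
  3. (f OR NOT a OR NOT c) — NOT a is true.
  4. (NOT b OR c OR a) — c is true.
  5. (e OR f) — e is true.
  6. (a OR f OR b) — f is true.
  7. (a OR d OR c) — c is true.
  8. (NOT b OR c OR d) — c is true.
  9. (f OR NOT a OR b) — NOT a is true.
  10. (e OR a) — e is true.
  11. (NOT c OR NOT e OR NOT d) — NOT d is true.
  12. (b OR e OR NOT f) — e is true.
  13. (b OR NOT a OR d) — NOT a is true.
  14. (NOT d OR NOT f OR c) — c is true.
  15. (NOT a OR NOT d OR c) — c is true.
  16. (a OR NOT b OR NOT c) — NOT b is true.
  17. (NOT d OR f) — NOT d is true.
  18. (NOT b OR e OR c) — c is true.
  19. (NOT a OR NOT d OR NOT c) — NOT d is true.
  20. (e OR NOT c) — e is true.
  21. (a OR f OR e) — e is true.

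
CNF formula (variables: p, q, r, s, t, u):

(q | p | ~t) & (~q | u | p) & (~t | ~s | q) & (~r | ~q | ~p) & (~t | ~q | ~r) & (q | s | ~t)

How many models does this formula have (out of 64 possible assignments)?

Split on q, then t.
  q=T, t=T: s free; 3 ways for (p,r,u) × 2^1 = 6.
  q=T, t=F: s free; 4 ways for (p,r,u) × 2^1 = 8.
  q=F, t=T: a clause becomes empty — 0.
  q=F, t=F: p, r, s, u free → 2^4 = 16.
Total: 6 + 8 + 0 + 16 = 30.

30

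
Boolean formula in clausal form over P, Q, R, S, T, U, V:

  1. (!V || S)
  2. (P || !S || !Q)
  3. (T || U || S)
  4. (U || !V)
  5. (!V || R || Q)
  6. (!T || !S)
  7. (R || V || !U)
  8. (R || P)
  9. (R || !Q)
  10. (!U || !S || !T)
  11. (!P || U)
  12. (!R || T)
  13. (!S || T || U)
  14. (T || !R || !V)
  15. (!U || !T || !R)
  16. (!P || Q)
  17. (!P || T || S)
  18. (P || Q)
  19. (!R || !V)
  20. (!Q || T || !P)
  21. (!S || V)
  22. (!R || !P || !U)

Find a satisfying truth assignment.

P=F, Q=T, R=T, S=F, T=T, U=F, V=F

Try P = False.
  then R is forced to True.
  then T is forced to True.
  then S is forced to False.
  then V is forced to False.
  then U is forced to False.
  then Q is forced to True.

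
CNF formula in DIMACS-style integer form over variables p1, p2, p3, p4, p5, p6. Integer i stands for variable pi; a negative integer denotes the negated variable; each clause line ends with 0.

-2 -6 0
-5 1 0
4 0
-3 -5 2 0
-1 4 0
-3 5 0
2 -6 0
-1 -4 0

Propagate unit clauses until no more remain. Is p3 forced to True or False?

False

(p4) stands alone — p4 = True.
(NOT p1 OR NOT p4): since p4 = True, the clause reduces to (NOT p1). p1 = False.
(p1 OR NOT p5) with p1 = False leaves only NOT p5, so p5 = False.
In (NOT p3 OR p5), p5 is now false; NOT p3 must hold, so p3 = False.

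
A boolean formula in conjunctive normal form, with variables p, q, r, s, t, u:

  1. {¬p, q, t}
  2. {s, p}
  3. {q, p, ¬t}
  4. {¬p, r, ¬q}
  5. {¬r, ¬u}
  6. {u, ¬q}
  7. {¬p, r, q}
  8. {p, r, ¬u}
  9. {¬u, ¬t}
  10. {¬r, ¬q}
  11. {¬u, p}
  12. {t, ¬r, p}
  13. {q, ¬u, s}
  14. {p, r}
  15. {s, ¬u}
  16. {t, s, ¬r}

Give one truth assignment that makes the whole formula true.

p=True  q=False  r=True  s=False  t=True  u=False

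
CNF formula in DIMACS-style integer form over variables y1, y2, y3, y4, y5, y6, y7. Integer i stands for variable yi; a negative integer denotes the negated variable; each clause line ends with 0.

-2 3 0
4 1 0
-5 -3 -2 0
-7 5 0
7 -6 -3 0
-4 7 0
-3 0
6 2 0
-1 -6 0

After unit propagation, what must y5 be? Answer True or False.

True

(¬y3) is a unit clause: y3 = False.
In (¬y2 ∨ y3), y3 is now false; ¬y2 must hold, so y2 = False.
In (y6 ∨ y2), y2 is now false; y6 must hold, so y6 = True.
In (¬y6 ∨ ¬y1), ¬y6 is now false; ¬y1 must hold, so y1 = False.
From (y4 ∨ y1) and y1 = False: y4 = True.
In (y7 ∨ ¬y4), ¬y4 is now false; y7 must hold, so y7 = True.
(¬y7 ∨ y5) with y7 = True leaves only y5, so y5 = True.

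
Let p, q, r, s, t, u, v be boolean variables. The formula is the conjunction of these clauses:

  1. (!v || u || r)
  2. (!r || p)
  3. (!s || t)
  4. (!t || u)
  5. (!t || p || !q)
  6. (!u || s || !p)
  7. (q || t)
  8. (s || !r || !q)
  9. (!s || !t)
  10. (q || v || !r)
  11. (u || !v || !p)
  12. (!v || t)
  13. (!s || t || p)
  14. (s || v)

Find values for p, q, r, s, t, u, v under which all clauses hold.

Branch on p: take p = False.
  then r is forced to False.
Set q = False and propagate.
  then t is forced to True.
  then u is forced to True.
  then s is forced to False.
  then v is forced to True.

p=F, q=F, r=F, s=F, t=T, u=T, v=T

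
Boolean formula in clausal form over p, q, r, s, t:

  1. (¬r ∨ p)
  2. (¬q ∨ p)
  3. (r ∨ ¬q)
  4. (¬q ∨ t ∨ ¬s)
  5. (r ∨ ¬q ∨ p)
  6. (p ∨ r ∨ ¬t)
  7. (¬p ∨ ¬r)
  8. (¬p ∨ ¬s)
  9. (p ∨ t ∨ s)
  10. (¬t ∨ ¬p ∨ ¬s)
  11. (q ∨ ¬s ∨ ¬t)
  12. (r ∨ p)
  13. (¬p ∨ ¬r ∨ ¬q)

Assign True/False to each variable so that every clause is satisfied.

p=T, q=F, r=F, s=F, t=F

Check each clause:
  1. (¬r ∨ p) — p is true.
  2. (¬q ∨ p) — p is true.
  3. (¬q ∨ r) — ¬q is true.
  4. (¬q ∨ ¬s ∨ t) — ¬s is true.
  5. (p ∨ ¬q ∨ r) — p is true.
  6. (p ∨ ¬t ∨ r) — p is true.
  7. (¬p ∨ ¬r) — ¬r is true.
  8. (¬p ∨ ¬s) — ¬s is true.
  9. (s ∨ t ∨ p) — p is true.
  10. (¬p ∨ ¬s ∨ ¬t) — ¬t is true.
  11. (q ∨ ¬s ∨ ¬t) — ¬t is true.
  12. (r ∨ p) — p is true.
  13. (¬q ∨ ¬p ∨ ¬r) — ¬r is true.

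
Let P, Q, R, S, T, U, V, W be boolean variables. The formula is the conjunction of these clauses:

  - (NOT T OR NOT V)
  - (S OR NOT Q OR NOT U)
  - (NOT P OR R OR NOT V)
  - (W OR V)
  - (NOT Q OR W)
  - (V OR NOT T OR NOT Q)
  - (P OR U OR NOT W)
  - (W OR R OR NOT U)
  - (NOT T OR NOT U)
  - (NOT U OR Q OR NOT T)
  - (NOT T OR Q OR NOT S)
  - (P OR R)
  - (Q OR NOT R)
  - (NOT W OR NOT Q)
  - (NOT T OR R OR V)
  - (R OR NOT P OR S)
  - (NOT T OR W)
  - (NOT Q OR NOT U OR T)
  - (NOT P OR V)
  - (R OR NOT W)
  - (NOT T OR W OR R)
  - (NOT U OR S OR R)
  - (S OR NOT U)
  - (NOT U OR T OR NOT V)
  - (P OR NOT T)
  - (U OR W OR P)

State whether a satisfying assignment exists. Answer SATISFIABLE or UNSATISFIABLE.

T = True:
  propagation gives V=False, W=True, Q=False, U=False; an empty clause results — contradiction.
T = False:
  U = True:
    propagation gives Q=False, R=False, W=True; an empty clause results — contradiction.
  U = False:
    P = True:
      propagation gives V=True, R=True, Q=True; contradiction.
    P = False:
      propagation gives W=False; contradiction.
Every branch closes, so no satisfying assignment exists.

UNSATISFIABLE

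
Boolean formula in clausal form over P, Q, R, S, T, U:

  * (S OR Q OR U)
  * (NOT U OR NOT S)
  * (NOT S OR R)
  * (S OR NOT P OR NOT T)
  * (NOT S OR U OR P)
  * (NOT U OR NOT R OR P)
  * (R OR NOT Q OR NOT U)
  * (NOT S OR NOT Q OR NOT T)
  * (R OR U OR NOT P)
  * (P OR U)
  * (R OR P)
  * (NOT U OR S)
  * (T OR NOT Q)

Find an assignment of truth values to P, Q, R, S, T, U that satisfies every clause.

P=T, Q=F, R=T, S=T, T=T, U=F

Check each clause:
  1. (S OR U OR Q) — S is true.
  2. (NOT S OR NOT U) — NOT U is true.
  3. (R OR NOT S) — R is true.
  4. (S OR NOT T OR NOT P) — S is true.
  5. (U OR P OR NOT S) — P is true.
  6. (P OR NOT U OR NOT R) — P is true.
  7. (NOT Q OR NOT U OR R) — NOT U is true.
  8. (NOT T OR NOT S OR NOT Q) — NOT Q is true.
  9. (NOT P OR U OR R) — R is true.
  10. (U OR P) — P is true.
  11. (P OR R) — P is true.
  12. (S OR NOT U) — NOT U is true.
  13. (T OR NOT Q) — T is true.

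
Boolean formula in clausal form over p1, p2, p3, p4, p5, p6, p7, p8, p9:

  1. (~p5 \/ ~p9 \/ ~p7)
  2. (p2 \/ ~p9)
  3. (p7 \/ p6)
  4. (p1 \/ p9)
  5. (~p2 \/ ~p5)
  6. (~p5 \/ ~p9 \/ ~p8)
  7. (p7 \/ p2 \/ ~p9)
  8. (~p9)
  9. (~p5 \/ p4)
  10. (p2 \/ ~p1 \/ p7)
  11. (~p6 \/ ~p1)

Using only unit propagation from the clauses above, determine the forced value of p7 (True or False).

True

(~p9) is a unit clause: p9 = False.
(p1 \/ p9): since p9 = False, the clause reduces to (p1). p1 = True.
From (~p6 \/ ~p1) and p1 = True: p6 = False.
From (p6 \/ p7) and p6 = False: p7 = True.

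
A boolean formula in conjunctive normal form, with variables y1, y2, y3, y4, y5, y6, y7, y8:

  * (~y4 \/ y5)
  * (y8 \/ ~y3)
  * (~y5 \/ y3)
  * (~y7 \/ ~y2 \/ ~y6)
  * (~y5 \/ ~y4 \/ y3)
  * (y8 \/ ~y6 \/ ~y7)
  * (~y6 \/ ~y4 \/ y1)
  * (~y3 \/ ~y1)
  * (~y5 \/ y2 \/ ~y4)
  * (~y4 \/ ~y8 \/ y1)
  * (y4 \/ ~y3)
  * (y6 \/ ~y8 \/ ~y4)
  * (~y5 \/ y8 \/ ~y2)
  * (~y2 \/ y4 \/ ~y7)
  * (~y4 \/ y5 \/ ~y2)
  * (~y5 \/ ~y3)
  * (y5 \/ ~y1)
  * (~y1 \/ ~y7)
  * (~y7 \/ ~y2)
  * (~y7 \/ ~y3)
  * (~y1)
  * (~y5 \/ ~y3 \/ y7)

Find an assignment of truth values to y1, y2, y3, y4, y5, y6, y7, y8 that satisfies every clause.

The clause (~y1) is unit: y1 must be False.
Set y2 = False and propagate.
For the remaining variables, y3 = False, y4 = False, y5 = False, y6 = False, y7 = True, y8 = True works.

y1 = F, y2 = F, y3 = F, y4 = F, y5 = F, y6 = F, y7 = T, y8 = T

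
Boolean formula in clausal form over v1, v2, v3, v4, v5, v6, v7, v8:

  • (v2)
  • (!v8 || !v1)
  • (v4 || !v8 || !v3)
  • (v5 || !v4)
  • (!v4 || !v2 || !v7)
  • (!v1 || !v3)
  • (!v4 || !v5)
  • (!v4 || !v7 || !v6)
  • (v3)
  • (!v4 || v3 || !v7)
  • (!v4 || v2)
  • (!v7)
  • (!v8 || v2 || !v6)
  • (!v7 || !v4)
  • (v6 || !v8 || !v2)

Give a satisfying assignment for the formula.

v1=False  v2=True  v3=True  v4=False  v5=True  v6=False  v7=False  v8=False

Check each clause:
  1. (v2) — v2 is true.
  2. (!v8 || !v1) — !v8 is true.
  3. (!v8 || v4 || !v3) — !v8 is true.
  4. (!v4 || v5) — !v4 is true.
  5. (!v7 || !v2 || !v4) — !v7 is true.
  6. (!v3 || !v1) — !v1 is true.
  7. (!v5 || !v4) — !v4 is true.
  8. (!v7 || !v4 || !v6) — !v7 is true.
  9. (v3) — v3 is true.
  10. (v3 || !v7 || !v4) — !v7 is true.
  11. (!v4 || v2) — v2 is true.
  12. (!v7) — !v7 is true.
  13. (v2 || !v8 || !v6) — !v8 is true.
  14. (!v4 || !v7) — !v7 is true.
  15. (!v8 || !v2 || v6) — !v8 is true.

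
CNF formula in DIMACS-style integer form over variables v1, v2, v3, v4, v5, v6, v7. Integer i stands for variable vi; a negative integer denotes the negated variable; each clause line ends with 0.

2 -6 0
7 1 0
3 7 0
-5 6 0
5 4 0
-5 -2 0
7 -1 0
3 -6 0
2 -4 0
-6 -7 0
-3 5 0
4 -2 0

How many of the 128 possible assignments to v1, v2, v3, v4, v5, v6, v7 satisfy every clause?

2

Satisfying assignments:
  v1=F v2=T v3=F v4=T v5=F v6=F v7=T
  v1=T v2=T v3=F v4=T v5=F v6=F v7=T
Count: 2.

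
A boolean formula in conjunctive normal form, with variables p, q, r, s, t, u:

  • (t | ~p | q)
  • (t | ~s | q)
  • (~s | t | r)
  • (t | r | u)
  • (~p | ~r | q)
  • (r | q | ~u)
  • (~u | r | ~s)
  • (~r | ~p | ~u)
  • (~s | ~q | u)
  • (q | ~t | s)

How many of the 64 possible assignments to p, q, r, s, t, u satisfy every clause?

Case analysis on q and r:
  q=T, r=T: t free; 4 ways for (p,s,u) × 2^1 = 8.
  q=T, r=F: p free; 3 ways for (s,t,u) × 2^1 = 6.
  q=F, r=T: remaining (p,s,t,u) ∈ {(F,F,F,F); (F,F,F,T); (F,T,T,F); (F,T,T,T)} — 4.
  q=F, r=F: remaining (p,s,t,u) ∈ {(F,T,T,F); (T,T,T,F)} — 2.
Total: 8 + 6 + 4 + 2 = 20.

20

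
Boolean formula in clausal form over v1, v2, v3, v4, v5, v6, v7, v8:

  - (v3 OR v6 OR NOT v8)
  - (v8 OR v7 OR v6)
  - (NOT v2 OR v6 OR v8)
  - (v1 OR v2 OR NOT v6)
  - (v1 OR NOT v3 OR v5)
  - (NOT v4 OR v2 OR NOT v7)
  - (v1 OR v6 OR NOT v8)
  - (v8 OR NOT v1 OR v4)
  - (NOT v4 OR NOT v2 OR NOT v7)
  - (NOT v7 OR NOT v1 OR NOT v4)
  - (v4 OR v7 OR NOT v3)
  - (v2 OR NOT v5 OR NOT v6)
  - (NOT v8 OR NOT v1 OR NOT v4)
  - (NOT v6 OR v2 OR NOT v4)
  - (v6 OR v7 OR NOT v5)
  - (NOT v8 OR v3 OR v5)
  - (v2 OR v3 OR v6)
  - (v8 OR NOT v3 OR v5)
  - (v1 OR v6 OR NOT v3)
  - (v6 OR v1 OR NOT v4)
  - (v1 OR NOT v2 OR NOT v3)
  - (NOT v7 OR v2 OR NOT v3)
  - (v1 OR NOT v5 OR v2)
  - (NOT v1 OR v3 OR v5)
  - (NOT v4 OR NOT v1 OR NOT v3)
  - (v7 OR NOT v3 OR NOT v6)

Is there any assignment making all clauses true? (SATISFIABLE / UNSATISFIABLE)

Try v1 = False.
Branch on v2: take v2 = True.
  then v3 is forced to False.
For the remaining variables, v4 = False, v5 = False, v6 = True, v7 = True, v8 = False works.
So v1=F, v2=T, v3=F, v4=F, v5=F, v6=T, v7=T, v8=F is a satisfying assignment.

SATISFIABLE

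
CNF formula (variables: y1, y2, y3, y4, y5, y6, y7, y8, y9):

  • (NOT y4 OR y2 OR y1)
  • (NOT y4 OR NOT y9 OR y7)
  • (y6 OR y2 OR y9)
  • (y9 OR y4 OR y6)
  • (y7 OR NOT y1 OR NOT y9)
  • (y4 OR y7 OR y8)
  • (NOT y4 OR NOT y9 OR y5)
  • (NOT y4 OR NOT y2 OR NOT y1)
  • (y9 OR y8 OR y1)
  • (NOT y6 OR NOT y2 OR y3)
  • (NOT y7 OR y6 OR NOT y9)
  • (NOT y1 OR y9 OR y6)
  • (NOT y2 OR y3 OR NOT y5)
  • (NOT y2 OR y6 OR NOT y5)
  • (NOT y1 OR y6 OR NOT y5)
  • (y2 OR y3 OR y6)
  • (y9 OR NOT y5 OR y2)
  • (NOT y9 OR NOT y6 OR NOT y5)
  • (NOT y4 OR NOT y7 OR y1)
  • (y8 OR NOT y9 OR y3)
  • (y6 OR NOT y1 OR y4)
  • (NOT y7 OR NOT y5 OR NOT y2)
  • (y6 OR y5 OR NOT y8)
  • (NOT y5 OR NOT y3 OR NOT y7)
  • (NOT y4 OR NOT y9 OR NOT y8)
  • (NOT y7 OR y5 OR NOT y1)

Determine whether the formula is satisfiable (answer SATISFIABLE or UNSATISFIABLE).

SATISFIABLE

Try y1 = True.
Try y2 = True.
  then y4 is forced to False.
  then y6 is forced to True.
  then y3 is forced to True.
Branch on y5: take y5 = True.
  then y9 is forced to False.
  then y7 is forced to False.
  then y8 is forced to True.
So y1=True  y2=True  y3=True  y4=False  y5=True  y6=True  y7=False  y8=True  y9=False is a satisfying assignment.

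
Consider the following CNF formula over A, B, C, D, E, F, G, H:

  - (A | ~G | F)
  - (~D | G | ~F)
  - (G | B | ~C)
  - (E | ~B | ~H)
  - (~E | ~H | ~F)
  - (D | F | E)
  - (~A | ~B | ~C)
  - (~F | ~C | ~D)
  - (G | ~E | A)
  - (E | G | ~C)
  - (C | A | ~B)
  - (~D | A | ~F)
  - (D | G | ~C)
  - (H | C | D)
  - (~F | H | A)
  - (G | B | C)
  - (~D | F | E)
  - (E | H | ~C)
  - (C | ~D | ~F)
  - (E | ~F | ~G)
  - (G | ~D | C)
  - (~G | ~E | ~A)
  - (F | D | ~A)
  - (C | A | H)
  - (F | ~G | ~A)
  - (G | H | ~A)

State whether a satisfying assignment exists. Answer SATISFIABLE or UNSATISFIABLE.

UNSATISFIABLE

C = True:
  F = True:
    propagation gives D=False, G=True, E=True, H=False; an empty clause results — contradiction.
  F = False:
    G = True:
      propagation gives A=True; contradiction.
    G = False:
      propagation gives B=True, A=False, E=False; contradiction.
C = False:
  F = True:
    propagation gives D=False, H=True, E=False, B=False; an empty clause results — contradiction.
  F = False:
    A = True:
      propagation gives D=True, E=True, G=True; contradiction.
    A = False:
      propagation gives G=False, E=False, D=True; contradiction.
Every branch closes, so no satisfying assignment exists.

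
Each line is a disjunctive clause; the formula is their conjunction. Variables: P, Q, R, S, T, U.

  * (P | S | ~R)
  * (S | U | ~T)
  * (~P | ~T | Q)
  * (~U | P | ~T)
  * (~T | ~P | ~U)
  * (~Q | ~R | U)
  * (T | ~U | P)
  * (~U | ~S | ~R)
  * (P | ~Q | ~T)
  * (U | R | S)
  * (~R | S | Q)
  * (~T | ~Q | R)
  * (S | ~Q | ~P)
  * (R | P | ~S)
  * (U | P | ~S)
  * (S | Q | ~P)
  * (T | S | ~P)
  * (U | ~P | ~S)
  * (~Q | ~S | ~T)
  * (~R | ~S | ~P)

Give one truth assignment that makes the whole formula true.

Set P = True and propagate.
The remaining clauses are satisfied by Q = False, R = False, S = True, T = False, U = True.

P = True, Q = False, R = False, S = True, T = False, U = True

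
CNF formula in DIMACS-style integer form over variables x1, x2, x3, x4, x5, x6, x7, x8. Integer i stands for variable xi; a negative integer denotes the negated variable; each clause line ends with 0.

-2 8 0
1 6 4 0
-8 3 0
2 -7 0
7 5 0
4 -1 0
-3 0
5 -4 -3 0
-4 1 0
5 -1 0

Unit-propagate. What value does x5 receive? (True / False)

Unit clause (!x3) sets x3 = False.
In (!x8 || x3), x3 is now false; !x8 must hold, so x8 = False.
In (!x2 || x8), x8 is now false; !x2 must hold, so x2 = False.
(!x7 || x2) with x2 = False leaves only !x7, so x7 = False.
From (x7 || x5) and x7 = False: x5 = True.

True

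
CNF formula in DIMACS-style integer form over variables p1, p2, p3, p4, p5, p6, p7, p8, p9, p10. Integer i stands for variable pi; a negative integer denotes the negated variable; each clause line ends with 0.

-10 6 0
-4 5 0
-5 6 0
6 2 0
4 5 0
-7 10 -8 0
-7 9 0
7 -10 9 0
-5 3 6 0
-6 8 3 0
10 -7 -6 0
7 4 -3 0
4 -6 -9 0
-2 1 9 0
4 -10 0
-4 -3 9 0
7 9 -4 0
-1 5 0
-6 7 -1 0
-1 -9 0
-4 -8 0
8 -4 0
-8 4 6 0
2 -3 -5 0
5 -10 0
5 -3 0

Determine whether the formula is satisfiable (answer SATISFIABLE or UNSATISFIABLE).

SATISFIABLE

Try p1 = False.
Try p2 = False.
  then p6 is forced to True.
Branch on p3: take p3 = False.
  then p8 is forced to True.
  then p4 is forced to False.
  then p5 is forced to True.
  then p9 is forced to False.
  then p7 is forced to False.
  then p10 is forced to False.
So p1 = F, p2 = F, p3 = F, p4 = F, p5 = T, p6 = T, p7 = F, p8 = T, p9 = F, p10 = F is a satisfying assignment.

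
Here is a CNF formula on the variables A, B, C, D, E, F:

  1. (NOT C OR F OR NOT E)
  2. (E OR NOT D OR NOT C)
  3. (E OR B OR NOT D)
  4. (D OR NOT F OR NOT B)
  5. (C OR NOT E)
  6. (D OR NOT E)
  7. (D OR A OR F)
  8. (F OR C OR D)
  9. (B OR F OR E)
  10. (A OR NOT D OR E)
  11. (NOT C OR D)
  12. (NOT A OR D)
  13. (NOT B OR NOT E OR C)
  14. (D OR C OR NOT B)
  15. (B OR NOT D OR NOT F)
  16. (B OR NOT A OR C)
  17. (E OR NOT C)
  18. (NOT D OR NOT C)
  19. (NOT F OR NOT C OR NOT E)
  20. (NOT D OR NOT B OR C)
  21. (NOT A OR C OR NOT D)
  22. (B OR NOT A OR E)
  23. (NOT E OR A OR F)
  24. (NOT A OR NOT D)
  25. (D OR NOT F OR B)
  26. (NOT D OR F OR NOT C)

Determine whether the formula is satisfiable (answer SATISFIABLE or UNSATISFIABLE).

UNSATISFIABLE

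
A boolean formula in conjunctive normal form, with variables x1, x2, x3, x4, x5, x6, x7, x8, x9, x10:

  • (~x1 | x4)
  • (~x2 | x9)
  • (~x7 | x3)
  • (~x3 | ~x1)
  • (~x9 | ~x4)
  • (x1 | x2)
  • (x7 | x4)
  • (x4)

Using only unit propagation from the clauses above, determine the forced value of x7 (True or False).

False

(x4) is a unit clause: x4 = True.
(~x9 | ~x4): since x4 = True, the clause reduces to (~x9). x9 = False.
(x9 | ~x2): since x9 = False, the clause reduces to (~x2). x2 = False.
(x1 | x2): since x2 = False, the clause reduces to (x1). x1 = True.
(~x3 | ~x1): since x1 = True, the clause reduces to (~x3). x3 = False.
(x3 | ~x7): since x3 = False, the clause reduces to (~x7). x7 = False.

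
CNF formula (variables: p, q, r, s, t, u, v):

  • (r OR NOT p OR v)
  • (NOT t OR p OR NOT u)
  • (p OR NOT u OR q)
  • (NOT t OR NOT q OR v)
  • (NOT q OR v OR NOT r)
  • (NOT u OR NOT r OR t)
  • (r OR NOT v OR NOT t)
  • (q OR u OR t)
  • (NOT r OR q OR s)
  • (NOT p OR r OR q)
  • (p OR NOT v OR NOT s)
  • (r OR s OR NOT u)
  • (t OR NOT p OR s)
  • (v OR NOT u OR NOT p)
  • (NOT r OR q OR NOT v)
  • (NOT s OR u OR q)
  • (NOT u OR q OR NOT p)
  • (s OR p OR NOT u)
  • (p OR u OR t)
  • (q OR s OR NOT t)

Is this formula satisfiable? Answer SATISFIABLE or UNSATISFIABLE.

SATISFIABLE

Try p = True.
The remaining clauses are satisfied by q = True, r = False, s = True, t = False, u = False, v = True.
So p = T  q = T  r = F  s = T  t = F  u = F  v = T is a satisfying assignment.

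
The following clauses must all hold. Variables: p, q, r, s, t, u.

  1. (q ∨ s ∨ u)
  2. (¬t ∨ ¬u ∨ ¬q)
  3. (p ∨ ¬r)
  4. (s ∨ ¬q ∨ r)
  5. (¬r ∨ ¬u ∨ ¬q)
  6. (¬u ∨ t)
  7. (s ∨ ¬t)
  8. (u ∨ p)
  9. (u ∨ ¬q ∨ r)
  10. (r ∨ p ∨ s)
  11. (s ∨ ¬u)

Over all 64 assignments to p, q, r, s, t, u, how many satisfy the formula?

10

Case analysis on u and q:
  u=T, q=T: a clause becomes empty — 0.
  u=T, q=F: remaining (p,r,s,t) ∈ {(F,F,T,T); (T,F,T,T); (T,T,T,T)} — 3.
  u=F, q=T: remaining (p,r,s,t) ∈ {(T,T,F,F); (T,T,T,F); (T,T,T,T)} — 3.
  u=F, q=F: remaining (p,r,s,t) ∈ {(T,F,T,F); (T,F,T,T); (T,T,T,F); (T,T,T,T)} — 4.
Total: 0 + 3 + 3 + 4 = 10.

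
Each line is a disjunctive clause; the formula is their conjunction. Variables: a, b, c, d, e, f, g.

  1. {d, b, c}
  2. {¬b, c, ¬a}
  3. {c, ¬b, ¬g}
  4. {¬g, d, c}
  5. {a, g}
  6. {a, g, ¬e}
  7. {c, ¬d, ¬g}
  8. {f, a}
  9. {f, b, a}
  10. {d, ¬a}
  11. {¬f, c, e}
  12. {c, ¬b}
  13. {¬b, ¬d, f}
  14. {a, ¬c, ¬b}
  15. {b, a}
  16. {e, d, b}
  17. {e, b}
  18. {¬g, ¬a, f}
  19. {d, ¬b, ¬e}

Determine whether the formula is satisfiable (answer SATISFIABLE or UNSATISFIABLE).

Set a = True and propagate.
  then d is forced to True.
For the remaining variables, b = False, c = True, e = True, f = False, g = False works.
So a=True, b=False, c=True, d=True, e=True, f=False, g=False is a satisfying assignment.

SATISFIABLE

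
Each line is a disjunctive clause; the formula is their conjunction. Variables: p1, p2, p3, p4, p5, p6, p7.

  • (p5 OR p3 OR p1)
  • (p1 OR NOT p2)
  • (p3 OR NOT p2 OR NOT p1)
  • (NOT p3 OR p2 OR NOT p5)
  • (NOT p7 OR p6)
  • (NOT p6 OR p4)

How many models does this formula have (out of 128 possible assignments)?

28

Case analysis on p1 and p2:
  p1=1, p2=1: p5 free; 4 ways for (p3,p4,p6,p7) × 2^1 = 8.
  p1=1, p2=0: 12 of the 32 assignments to (p3,p4,p5,p6,p7) work.
  p1=0, p2=1: a clause becomes empty — 0.
  p1=0, p2=0: 8 of the 32 assignments to (p3,p4,p5,p6,p7) work.
Total: 8 + 12 + 0 + 8 = 28.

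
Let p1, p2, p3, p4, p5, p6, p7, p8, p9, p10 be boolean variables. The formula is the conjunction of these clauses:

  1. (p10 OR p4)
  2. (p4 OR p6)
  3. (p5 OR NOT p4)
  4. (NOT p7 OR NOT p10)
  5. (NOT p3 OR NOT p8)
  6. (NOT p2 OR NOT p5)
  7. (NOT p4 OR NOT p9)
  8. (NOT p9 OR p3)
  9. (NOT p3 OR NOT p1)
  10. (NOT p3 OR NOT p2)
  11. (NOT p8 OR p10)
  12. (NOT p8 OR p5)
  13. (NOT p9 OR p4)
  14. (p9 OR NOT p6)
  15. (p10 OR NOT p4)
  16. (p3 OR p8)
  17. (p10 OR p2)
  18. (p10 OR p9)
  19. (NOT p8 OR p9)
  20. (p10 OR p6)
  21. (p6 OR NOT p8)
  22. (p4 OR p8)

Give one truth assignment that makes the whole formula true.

p1=F, p2=F, p3=T, p4=T, p5=T, p6=F, p7=F, p8=F, p9=F, p10=T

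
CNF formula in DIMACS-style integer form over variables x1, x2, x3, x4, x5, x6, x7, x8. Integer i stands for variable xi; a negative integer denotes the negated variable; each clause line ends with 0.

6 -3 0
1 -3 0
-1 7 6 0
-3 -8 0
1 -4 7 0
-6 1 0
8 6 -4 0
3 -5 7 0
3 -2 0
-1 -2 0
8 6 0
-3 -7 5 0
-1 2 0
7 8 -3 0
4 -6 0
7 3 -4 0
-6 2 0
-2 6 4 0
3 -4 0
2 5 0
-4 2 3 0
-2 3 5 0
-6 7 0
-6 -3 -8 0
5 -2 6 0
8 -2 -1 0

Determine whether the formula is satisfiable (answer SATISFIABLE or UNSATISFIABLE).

SATISFIABLE

Set x1 = False and propagate.
  then x3 is forced to False.
  then x6 is forced to False.
  then x2 is forced to False.
  then x8 is forced to True.
  then x4 is forced to False.
  then x5 is forced to True.
  then x7 is forced to True.
So x1 = F, x2 = F, x3 = F, x4 = F, x5 = T, x6 = F, x7 = T, x8 = T is a satisfying assignment.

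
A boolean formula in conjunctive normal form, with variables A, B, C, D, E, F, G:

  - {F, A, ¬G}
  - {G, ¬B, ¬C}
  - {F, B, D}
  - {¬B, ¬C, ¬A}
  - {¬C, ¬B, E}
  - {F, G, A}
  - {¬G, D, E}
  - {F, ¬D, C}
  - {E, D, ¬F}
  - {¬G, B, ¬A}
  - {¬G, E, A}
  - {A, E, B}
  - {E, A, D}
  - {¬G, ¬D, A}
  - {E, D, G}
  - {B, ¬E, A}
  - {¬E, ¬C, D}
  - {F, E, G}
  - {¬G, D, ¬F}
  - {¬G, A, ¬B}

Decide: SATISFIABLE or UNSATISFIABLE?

SATISFIABLE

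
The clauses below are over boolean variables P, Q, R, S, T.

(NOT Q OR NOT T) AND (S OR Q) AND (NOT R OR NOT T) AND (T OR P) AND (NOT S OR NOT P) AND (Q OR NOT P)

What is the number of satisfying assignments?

The models are:
  P=0 Q=0 R=0 S=1 T=1
  P=1 Q=1 R=0 S=0 T=0
  P=1 Q=1 R=1 S=0 T=0
That's 3 in total.

3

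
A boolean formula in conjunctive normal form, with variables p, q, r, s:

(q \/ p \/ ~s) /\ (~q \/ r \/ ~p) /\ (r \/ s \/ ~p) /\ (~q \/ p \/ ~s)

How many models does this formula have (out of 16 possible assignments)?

9

Case analysis on p and q:
  p=1, q=1: remaining (r,s) ∈ {(1,0); (1,1)} — 2.
  p=1, q=0: remaining (r,s) ∈ {(0,1); (1,0); (1,1)} — 3.
  p=0, q=1: remaining (r,s) ∈ {(0,0); (1,0)} — 2.
  p=0, q=0: remaining (r,s) ∈ {(0,0); (1,0)} — 2.
Total: 2 + 3 + 2 + 2 = 9.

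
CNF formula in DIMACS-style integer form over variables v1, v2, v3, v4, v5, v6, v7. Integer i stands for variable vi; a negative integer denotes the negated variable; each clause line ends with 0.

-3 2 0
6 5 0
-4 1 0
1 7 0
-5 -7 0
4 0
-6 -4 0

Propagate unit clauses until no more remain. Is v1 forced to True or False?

Unit clause (v4) sets v4 = True.
(~v4 | v1): since v4 = True, the clause reduces to (v1). v1 = True.

True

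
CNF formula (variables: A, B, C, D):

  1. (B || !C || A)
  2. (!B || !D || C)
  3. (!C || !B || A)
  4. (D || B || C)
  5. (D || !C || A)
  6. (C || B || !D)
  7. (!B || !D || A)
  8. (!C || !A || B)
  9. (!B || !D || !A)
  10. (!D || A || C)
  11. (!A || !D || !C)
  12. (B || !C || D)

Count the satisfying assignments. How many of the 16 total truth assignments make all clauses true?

Satisfying assignments:
  A=0 B=1 C=0 D=0
  A=1 B=1 C=0 D=0
  A=1 B=1 C=1 D=0
Count: 3.

3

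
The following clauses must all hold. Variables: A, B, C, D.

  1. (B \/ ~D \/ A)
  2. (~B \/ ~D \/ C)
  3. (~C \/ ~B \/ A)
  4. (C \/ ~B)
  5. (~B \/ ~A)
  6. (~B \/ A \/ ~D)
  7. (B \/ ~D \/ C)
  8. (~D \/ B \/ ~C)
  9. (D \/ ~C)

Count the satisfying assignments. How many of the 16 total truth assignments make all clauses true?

2

Satisfying assignments:
  A=F B=F C=F D=F
  A=T B=F C=F D=F
Count: 2.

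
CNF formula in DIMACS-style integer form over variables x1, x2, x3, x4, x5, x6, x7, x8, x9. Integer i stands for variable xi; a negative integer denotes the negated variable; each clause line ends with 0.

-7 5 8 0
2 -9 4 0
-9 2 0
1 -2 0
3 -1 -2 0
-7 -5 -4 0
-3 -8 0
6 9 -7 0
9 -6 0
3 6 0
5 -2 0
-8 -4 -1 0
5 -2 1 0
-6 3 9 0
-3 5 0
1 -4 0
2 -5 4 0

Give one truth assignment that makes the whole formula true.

Try x1 = True.
Try x2 = True.
  then x3 is forced to True.
  then x8 is forced to False.
  then x5 is forced to True.
For the remaining variables, x4 = False, x6 = True, x7 = True, x9 = True works.

x1=T, x2=T, x3=T, x4=F, x5=T, x6=T, x7=T, x8=F, x9=T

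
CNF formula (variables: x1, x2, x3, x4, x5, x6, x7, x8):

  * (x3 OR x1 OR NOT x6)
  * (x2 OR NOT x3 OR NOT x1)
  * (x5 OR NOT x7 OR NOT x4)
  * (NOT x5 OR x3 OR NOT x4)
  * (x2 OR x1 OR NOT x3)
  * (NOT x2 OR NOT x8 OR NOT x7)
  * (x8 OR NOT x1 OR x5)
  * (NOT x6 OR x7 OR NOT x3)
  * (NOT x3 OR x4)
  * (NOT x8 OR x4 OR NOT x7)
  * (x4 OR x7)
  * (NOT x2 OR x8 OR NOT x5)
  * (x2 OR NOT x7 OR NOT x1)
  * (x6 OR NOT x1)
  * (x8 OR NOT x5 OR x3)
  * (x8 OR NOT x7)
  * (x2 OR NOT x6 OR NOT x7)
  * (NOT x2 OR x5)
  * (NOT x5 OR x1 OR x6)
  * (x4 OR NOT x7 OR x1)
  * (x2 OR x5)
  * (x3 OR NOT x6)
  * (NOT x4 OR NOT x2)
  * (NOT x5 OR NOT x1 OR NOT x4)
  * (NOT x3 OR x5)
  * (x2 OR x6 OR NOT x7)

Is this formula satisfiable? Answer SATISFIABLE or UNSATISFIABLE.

UNSATISFIABLE

x2 = True:
  propagation gives x5=True, x8=True, x7=False, x4=True; an empty clause results — contradiction.
x2 = False:
  x1 = True:
    propagation gives x3=False, x4=False, x7=True; an empty clause results — contradiction.
  x1 = False:
    propagation gives x3=False, x6=False; an empty clause results — contradiction.
Every branch closes, so no satisfying assignment exists.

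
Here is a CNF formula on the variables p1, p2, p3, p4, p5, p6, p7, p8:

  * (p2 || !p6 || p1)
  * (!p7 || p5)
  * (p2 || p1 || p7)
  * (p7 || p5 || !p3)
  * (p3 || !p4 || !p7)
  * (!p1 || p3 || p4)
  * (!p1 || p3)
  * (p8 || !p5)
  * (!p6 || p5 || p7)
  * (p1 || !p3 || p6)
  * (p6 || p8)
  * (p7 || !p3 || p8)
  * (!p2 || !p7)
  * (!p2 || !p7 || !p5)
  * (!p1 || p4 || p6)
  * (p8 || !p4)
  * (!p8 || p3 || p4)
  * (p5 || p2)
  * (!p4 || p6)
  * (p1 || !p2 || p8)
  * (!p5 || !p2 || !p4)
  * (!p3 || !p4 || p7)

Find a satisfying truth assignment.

p1=True, p2=False, p3=True, p4=False, p5=True, p6=True, p7=False, p8=True

Check each clause:
  1. (p2 || !p6 || p1) — p1 is true.
  2. (p5 || !p7) — !p7 is true.
  3. (p7 || p1 || p2) — p1 is true.
  4. (p7 || p5 || !p3) — p5 is true.
  5. (p3 || !p4 || !p7) — !p7 is true.
  6. (p3 || p4 || !p1) — p3 is true.
  7. (!p1 || p3) — p3 is true.
  8. (p8 || !p5) — p8 is true.
  9. (!p6 || p5 || p7) — p5 is true.
  10. (p6 || p1 || !p3) — p1 is true.
  11. (p8 || p6) — p8 is true.
  12. (p8 || !p3 || p7) — p8 is true.
  13. (!p7 || !p2) — !p7 is true.
  14. (!p2 || !p7 || !p5) — !p7 is true.
  15. (p6 || p4 || !p1) — p6 is true.
  16. (p8 || !p4) — p8 is true.
  17. (p3 || !p8 || p4) — p3 is true.
  18. (p5 || p2) — p5 is true.
  19. (!p4 || p6) — !p4 is true.
  20. (p8 || !p2 || p1) — p8 is true.
  21. (!p4 || !p2 || !p5) — !p4 is true.
  22. (!p4 || p7 || !p3) — !p4 is true.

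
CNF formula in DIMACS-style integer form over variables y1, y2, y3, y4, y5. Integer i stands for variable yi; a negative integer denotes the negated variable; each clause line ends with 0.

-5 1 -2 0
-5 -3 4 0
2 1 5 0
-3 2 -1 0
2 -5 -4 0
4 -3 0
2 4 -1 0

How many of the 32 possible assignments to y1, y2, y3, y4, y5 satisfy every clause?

Split on y2, then y1.
  y2=T, y1=T: y5 free; 3 ways for (y3,y4) × 2^1 = 6.
  y2=T, y1=F: remaining (y3,y4,y5) ∈ {(F,F,F); (F,T,F); (T,T,F)} — 3.
  y2=F, y1=T: remaining (y3,y4,y5) ∈ {(F,T,F)} — 1.
  y2=F, y1=F: remaining (y3,y4,y5) ∈ {(F,F,T)} — 1.
Total: 6 + 3 + 1 + 1 = 11.

11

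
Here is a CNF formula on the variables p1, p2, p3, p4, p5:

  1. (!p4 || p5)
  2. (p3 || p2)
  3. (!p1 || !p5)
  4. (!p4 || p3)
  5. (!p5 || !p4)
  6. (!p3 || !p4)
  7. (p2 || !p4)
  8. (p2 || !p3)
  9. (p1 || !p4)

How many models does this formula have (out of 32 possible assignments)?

6

The models are:
  p1=0 p2=1 p3=0 p4=0 p5=0
  p1=0 p2=1 p3=0 p4=0 p5=1
  p1=0 p2=1 p3=1 p4=0 p5=0
  p1=0 p2=1 p3=1 p4=0 p5=1
  p1=1 p2=1 p3=0 p4=0 p5=0
  p1=1 p2=1 p3=1 p4=0 p5=0
Count: 6.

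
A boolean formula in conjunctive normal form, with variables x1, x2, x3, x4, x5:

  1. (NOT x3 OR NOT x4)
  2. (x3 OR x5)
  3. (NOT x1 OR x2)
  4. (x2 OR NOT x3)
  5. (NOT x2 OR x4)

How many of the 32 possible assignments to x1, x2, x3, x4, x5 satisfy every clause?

4

Satisfying assignments:
  x1=0 x2=0 x3=0 x4=0 x5=1
  x1=0 x2=0 x3=0 x4=1 x5=1
  x1=0 x2=1 x3=0 x4=1 x5=1
  x1=1 x2=1 x3=0 x4=1 x5=1
Count: 4.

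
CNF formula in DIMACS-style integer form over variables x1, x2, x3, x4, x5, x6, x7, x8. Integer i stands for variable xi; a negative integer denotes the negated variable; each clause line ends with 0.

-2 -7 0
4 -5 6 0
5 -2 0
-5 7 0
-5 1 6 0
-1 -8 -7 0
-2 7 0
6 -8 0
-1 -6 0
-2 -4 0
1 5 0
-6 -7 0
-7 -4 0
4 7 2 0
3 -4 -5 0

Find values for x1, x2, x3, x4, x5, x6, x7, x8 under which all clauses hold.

x1=T  x2=F  x3=T  x4=T  x5=F  x6=F  x7=F  x8=F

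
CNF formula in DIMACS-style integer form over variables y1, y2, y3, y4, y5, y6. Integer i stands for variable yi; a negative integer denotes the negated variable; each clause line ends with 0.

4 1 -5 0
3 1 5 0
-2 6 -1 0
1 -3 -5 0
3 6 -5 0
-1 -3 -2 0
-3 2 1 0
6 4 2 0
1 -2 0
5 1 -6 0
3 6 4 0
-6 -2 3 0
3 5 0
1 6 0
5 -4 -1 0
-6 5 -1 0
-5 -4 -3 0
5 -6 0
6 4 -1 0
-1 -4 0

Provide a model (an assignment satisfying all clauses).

y1=1, y2=0, y3=0, y4=0, y5=1, y6=1

Check each clause:
  1. {y4, ¬y5, y1} — y1 is true.
  2. {y3, y5, y1} — y1 is true.
  3. {¬y2, ¬y1, y6} — ¬y2 is true.
  4. {y1, ¬y3, ¬y5} — y1 is true.
  5. {y3, ¬y5, y6} — y6 is true.
  6. {¬y2, ¬y3, ¬y1} — ¬y3 is true.
  7. {y2, y1, ¬y3} — y1 is true.
  8. {y4, y6, y2} — y6 is true.
  9. {¬y2, y1} — y1 is true.
  10. {y1, ¬y6, y5} — y1 is true.
  11. {y6, y3, y4} — y6 is true.
  12. {¬y2, ¬y6, y3} — ¬y2 is true.
  13. {y5, y3} — y5 is true.
  14. {y1, y6} — y1 is true.
  15. {¬y4, y5, ¬y1} — ¬y4 is true.
  16. {¬y1, y5, ¬y6} — y5 is true.
  17. {¬y4, ¬y3, ¬y5} — ¬y4 is true.
  18. {y5, ¬y6} — y5 is true.
  19. {y4, ¬y1, y6} — y6 is true.
  20. {¬y4, ¬y1} — ¬y4 is true.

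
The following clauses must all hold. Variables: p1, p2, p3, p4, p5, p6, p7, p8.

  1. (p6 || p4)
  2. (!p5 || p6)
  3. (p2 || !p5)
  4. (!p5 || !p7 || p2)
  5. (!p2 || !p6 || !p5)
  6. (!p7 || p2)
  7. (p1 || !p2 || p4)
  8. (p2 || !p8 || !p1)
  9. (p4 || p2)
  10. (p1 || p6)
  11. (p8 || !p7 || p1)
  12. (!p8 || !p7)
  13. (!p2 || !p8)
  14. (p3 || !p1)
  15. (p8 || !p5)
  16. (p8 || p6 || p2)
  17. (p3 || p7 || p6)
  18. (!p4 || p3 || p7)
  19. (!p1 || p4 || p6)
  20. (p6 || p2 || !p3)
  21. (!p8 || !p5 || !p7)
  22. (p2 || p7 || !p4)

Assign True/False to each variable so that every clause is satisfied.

p1 = 1, p2 = 1, p3 = 1, p4 = 0, p5 = 0, p6 = 1, p7 = 1, p8 = 0

Check each clause:
  1. (p4 || p6) — p6 is true.
  2. (!p5 || p6) — !p5 is true.
  3. (!p5 || p2) — p2 is true.
  4. (!p5 || !p7 || p2) — p2 is true.
  5. (!p2 || !p6 || !p5) — !p5 is true.
  6. (p2 || !p7) — p2 is true.
  7. (p4 || p1 || !p2) — p1 is true.
  8. (!p8 || p2 || !p1) — !p8 is true.
  9. (p2 || p4) — p2 is true.
  10. (p6 || p1) — p1 is true.
  11. (p1 || p8 || !p7) — p1 is true.
  12. (!p8 || !p7) — !p8 is true.
  13. (!p8 || !p2) — !p8 is true.
  14. (p3 || !p1) — p3 is true.
  15. (p8 || !p5) — !p5 is true.
  16. (p8 || p6 || p2) — p2 is true.
  17. (p7 || p3 || p6) — p3 is true.
  18. (p7 || p3 || !p4) — p3 is true.
  19. (p6 || p4 || !p1) — p6 is true.
  20. (!p3 || p6 || p2) — p2 is true.
  21. (!p5 || !p7 || !p8) — !p8 is true.
  22. (p7 || p2 || !p4) — p2 is true.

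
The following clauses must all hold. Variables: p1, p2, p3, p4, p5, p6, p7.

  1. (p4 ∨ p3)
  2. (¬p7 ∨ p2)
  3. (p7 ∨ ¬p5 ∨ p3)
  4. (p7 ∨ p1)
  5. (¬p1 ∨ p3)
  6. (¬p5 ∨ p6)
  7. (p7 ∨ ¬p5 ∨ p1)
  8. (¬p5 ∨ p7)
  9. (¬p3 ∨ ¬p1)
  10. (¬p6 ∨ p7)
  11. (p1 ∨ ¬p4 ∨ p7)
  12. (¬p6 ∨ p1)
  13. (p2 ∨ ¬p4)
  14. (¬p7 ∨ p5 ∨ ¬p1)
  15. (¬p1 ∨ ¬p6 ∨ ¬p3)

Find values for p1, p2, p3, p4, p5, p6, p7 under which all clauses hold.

p1 = 0, p2 = 1, p3 = 1, p4 = 1, p5 = 0, p6 = 0, p7 = 1

Check each clause:
  1. (p3 ∨ p4) — p3 is true.
  2. (¬p7 ∨ p2) — p2 is true.
  3. (p3 ∨ p7 ∨ ¬p5) — ¬p5 is true.
  4. (p7 ∨ p1) — p7 is true.
  5. (p3 ∨ ¬p1) — p3 is true.
  6. (p6 ∨ ¬p5) — ¬p5 is true.
  7. (¬p5 ∨ p1 ∨ p7) — ¬p5 is true.
  8. (¬p5 ∨ p7) — ¬p5 is true.
  9. (¬p3 ∨ ¬p1) — ¬p1 is true.
  10. (¬p6 ∨ p7) — ¬p6 is true.
  11. (p7 ∨ p1 ∨ ¬p4) — p7 is true.
  12. (¬p6 ∨ p1) — ¬p6 is true.
  13. (¬p4 ∨ p2) — p2 is true.
  14. (¬p7 ∨ p5 ∨ ¬p1) — ¬p1 is true.
  15. (¬p3 ∨ ¬p6 ∨ ¬p1) — ¬p6 is true.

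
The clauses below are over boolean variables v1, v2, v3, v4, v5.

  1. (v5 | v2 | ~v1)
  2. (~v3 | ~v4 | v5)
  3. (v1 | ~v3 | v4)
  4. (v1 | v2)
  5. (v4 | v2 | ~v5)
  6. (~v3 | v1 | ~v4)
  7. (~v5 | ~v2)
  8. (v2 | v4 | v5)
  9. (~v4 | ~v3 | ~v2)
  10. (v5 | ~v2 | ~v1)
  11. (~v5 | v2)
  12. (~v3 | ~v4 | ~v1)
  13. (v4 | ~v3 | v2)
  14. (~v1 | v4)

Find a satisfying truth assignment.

v1=F, v2=T, v3=F, v4=T, v5=F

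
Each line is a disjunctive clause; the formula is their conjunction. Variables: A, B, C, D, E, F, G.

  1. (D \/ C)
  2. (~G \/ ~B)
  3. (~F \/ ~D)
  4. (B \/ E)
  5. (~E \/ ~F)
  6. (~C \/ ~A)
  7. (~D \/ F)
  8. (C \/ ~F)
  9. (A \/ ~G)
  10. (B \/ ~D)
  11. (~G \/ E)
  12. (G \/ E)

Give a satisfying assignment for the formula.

A = F  B = F  C = T  D = F  E = T  F = F  G = F

Try A = False.
  then G is forced to False.
  then E is forced to True.
  then F is forced to False.
  then D is forced to False.
  then C is forced to True.
B is now unconstrained; take B = False.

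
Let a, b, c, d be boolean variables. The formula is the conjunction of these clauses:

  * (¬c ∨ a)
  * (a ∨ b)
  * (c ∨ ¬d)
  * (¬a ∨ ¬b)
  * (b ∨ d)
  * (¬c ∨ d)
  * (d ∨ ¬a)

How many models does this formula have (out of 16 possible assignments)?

2

Satisfying assignments:
  a=0 b=1 c=0 d=0
  a=1 b=0 c=1 d=1
That's 2 in total.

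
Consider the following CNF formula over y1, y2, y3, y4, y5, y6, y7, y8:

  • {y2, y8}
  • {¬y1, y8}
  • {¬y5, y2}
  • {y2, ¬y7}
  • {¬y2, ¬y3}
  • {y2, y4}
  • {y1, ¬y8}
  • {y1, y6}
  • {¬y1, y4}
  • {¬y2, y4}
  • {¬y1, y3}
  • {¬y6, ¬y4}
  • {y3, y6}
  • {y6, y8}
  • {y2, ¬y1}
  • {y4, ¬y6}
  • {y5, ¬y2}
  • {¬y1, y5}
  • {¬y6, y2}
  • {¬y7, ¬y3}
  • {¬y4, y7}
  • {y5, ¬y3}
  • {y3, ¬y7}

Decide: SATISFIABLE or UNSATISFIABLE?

UNSATISFIABLE

y2 = True:
  propagation gives y3=False, y4=True, y1=False, y8=False; an empty clause results — contradiction.
y2 = False:
  propagation gives y8=True, y5=False, y7=False, y4=True; an empty clause results — contradiction.
Every branch closes, so no satisfying assignment exists.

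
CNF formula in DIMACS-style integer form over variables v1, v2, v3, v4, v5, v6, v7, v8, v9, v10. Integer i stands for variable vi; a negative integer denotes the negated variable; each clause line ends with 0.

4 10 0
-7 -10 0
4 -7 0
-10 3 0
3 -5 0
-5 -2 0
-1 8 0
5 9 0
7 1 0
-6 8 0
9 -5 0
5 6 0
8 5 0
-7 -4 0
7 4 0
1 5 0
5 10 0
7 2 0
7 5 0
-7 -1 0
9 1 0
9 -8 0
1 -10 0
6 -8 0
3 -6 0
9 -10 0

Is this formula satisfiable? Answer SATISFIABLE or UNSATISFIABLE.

v5 = True:
  propagation gives v3=True, v2=False, v9=True, v7=True; an empty clause results — contradiction.
v5 = False:
  propagation gives v9=True, v6=True, v8=True, v1=True; an empty clause results — contradiction.
Every branch closes, so no satisfying assignment exists.

UNSATISFIABLE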